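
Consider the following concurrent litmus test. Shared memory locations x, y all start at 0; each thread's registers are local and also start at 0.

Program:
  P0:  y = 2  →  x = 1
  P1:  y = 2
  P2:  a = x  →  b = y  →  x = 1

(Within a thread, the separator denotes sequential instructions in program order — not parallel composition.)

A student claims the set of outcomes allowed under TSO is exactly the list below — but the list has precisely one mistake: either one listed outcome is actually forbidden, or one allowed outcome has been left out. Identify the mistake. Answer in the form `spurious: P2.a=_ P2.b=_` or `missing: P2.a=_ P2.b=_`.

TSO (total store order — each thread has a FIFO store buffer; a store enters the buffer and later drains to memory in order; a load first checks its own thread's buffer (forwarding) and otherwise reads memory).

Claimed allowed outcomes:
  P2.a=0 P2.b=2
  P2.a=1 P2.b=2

missing: P2.a=0 P2.b=0

outcome vector order: (P2.a,P2.b)
under TSO → <0 0> <0 2> <1 2>
TSO∖claimed = {<0 0>}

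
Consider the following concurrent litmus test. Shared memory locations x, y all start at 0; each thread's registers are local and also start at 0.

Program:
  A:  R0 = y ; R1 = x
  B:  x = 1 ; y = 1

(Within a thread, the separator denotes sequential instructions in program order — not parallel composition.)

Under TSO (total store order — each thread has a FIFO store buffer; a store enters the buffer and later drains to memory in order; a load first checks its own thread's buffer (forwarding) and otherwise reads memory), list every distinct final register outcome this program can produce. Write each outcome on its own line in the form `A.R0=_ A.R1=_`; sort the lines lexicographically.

A.R0=0 A.R1=0
A.R0=0 A.R1=1
A.R0=1 A.R1=1

outcome vector order: (A.R0,A.R1)
|TSO outcomes| = 3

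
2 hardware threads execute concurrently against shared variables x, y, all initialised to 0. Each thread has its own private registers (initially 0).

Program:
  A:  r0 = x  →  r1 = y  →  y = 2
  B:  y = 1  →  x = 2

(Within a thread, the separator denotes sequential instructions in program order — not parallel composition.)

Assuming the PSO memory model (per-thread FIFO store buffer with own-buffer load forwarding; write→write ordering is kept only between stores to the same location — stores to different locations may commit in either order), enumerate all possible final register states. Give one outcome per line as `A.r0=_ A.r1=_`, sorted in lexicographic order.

A.r0=0 A.r1=0
A.r0=0 A.r1=1
A.r0=2 A.r1=0
A.r0=2 A.r1=1

outcome vector order: (A.r0,A.r1)
|PSO outcomes| = 4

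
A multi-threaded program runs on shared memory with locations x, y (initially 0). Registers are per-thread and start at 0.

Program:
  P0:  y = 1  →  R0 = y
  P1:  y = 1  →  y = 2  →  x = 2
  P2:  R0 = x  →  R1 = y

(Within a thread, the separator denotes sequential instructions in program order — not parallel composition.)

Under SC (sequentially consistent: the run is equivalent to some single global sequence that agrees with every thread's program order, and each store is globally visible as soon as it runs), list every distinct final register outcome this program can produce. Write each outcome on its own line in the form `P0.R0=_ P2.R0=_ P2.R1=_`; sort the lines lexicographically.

outcome vector order: (P0.R0,P2.R0,P2.R1)
|SC outcomes| = 9

P0.R0=1 P2.R0=0 P2.R1=0
P0.R0=1 P2.R0=0 P2.R1=1
P0.R0=1 P2.R0=0 P2.R1=2
P0.R0=1 P2.R0=2 P2.R1=1
P0.R0=1 P2.R0=2 P2.R1=2
P0.R0=2 P2.R0=0 P2.R1=0
P0.R0=2 P2.R0=0 P2.R1=1
P0.R0=2 P2.R0=0 P2.R1=2
P0.R0=2 P2.R0=2 P2.R1=2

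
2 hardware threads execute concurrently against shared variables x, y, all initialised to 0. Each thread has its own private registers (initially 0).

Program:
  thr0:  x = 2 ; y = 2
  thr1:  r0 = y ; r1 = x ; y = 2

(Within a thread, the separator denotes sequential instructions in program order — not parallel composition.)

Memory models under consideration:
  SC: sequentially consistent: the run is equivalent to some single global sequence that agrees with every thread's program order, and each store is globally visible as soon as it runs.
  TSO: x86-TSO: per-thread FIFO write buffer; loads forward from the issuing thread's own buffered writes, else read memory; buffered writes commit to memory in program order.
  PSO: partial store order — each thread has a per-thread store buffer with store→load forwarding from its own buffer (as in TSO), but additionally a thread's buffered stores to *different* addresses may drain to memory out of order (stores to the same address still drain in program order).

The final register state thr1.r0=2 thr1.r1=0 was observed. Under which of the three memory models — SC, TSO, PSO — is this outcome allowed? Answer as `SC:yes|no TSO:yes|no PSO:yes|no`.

SC:no TSO:no PSO:yes

outcome vector order: (thr1.r0,thr1.r1)
[SC] allowed = {<0 0>, <0 2>, <2 2>}
[TSO] allowed = {<0 0>, <0 2>, <2 2>}
[PSO] allowed = {<0 0>, <0 2>, <2 0>, <2 2>}
target <2 0> ∈ {PSO}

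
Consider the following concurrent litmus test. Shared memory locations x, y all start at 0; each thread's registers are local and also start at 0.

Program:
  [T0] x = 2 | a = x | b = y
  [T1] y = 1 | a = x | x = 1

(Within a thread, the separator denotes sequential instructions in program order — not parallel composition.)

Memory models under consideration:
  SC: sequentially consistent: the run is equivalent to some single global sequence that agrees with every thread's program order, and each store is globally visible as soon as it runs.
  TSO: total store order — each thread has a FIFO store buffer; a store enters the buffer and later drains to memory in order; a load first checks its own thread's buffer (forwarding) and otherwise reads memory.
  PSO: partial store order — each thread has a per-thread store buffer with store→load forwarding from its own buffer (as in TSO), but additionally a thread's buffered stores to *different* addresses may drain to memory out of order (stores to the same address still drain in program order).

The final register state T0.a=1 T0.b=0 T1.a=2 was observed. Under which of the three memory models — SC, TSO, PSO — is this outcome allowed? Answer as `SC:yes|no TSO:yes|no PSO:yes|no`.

outcome vector order: (T0.a,T0.b,T1.a)
[SC] allowed = {(1,1,0) (1,1,2) (2,0,2) (2,1,0) (2,1,2)}
[TSO] allowed = {(1,1,0) (1,1,2) (2,0,0) (2,0,2) (2,1,0) (2,1,2)}
[PSO] allowed = {(1,0,0) (1,0,2) (1,1,0) (1,1,2) (2,0,0) (2,0,2) (2,1,0) (2,1,2)}
target (1,0,2) ∈ {PSO}

SC:no TSO:no PSO:yes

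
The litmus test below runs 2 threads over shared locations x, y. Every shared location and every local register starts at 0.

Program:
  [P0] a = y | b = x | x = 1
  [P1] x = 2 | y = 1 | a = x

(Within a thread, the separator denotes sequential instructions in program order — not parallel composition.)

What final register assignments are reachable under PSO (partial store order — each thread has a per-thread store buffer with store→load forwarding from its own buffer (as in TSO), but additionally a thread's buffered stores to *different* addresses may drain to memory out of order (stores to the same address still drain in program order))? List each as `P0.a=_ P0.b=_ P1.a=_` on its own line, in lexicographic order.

outcome vector order: (P0.a,P0.b,P1.a)
|PSO outcomes| = 8

P0.a=0 P0.b=0 P1.a=1
P0.a=0 P0.b=0 P1.a=2
P0.a=0 P0.b=2 P1.a=1
P0.a=0 P0.b=2 P1.a=2
P0.a=1 P0.b=0 P1.a=1
P0.a=1 P0.b=0 P1.a=2
P0.a=1 P0.b=2 P1.a=1
P0.a=1 P0.b=2 P1.a=2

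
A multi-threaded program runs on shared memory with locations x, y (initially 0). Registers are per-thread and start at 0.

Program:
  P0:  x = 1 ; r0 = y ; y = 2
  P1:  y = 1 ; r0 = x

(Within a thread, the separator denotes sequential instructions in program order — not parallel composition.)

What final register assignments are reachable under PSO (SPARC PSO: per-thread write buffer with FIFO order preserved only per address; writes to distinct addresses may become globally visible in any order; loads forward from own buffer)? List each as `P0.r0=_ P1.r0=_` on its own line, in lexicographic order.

P0.r0=0 P1.r0=0
P0.r0=0 P1.r0=1
P0.r0=1 P1.r0=0
P0.r0=1 P1.r0=1

outcome vector order: (P0.r0,P1.r0)
|PSO outcomes| = 4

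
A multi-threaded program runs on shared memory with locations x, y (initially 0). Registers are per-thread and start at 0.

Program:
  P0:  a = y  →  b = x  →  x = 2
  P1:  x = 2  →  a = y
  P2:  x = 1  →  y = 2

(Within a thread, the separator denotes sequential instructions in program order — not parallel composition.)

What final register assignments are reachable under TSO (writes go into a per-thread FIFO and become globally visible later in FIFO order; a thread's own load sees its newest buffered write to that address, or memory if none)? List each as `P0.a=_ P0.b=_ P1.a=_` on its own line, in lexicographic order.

P0.a=0 P0.b=0 P1.a=0
P0.a=0 P0.b=0 P1.a=2
P0.a=0 P0.b=1 P1.a=0
P0.a=0 P0.b=1 P1.a=2
P0.a=0 P0.b=2 P1.a=0
P0.a=0 P0.b=2 P1.a=2
P0.a=2 P0.b=1 P1.a=0
P0.a=2 P0.b=1 P1.a=2
P0.a=2 P0.b=2 P1.a=0
P0.a=2 P0.b=2 P1.a=2

outcome vector order: (P0.a,P0.b,P1.a)
|TSO outcomes| = 10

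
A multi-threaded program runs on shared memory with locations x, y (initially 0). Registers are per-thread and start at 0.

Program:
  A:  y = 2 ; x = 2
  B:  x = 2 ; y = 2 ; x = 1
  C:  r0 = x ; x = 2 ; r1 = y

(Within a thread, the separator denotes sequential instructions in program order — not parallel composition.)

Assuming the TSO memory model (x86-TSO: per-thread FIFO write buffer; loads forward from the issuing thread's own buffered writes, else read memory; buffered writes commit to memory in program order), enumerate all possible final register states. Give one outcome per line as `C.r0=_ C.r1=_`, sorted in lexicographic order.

outcome vector order: (C.r0,C.r1)
|TSO outcomes| = 5

C.r0=0 C.r1=0
C.r0=0 C.r1=2
C.r0=1 C.r1=2
C.r0=2 C.r1=0
C.r0=2 C.r1=2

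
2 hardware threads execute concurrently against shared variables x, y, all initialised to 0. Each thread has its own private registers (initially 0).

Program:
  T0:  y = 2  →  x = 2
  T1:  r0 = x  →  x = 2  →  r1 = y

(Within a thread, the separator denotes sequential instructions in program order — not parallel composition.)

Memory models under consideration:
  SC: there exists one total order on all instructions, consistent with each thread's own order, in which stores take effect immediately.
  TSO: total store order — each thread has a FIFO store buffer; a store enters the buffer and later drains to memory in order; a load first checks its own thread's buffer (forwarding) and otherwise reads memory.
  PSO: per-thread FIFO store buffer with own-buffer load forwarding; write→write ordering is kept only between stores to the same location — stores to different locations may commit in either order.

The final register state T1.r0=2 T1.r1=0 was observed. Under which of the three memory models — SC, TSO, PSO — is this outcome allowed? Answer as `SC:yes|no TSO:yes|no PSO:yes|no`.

outcome vector order: (T1.r0,T1.r1)
SC: 3 outcomes — {00, 02, 22}
TSO: 3 outcomes — {00, 02, 22}
PSO: 4 outcomes — {00, 02, 20, 22}
target 20 ∈ {PSO}

SC:no TSO:no PSO:yes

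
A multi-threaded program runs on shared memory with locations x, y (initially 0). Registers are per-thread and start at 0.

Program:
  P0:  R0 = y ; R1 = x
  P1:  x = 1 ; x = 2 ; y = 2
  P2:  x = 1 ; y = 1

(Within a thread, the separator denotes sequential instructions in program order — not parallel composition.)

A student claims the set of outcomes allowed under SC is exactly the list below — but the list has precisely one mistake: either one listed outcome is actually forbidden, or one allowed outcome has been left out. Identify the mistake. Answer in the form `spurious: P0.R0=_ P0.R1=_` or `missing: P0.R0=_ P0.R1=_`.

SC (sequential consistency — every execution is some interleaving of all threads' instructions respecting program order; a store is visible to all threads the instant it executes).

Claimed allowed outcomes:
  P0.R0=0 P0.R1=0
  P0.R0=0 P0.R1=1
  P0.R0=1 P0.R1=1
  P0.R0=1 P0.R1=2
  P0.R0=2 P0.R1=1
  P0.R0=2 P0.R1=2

missing: P0.R0=0 P0.R1=2

outcome vector order: (P0.R0,P0.R1)
SC (7): (0,0) (0,1) (0,2) (1,1) (1,2) (2,1) (2,2)
SC∖claimed = {(0,2)}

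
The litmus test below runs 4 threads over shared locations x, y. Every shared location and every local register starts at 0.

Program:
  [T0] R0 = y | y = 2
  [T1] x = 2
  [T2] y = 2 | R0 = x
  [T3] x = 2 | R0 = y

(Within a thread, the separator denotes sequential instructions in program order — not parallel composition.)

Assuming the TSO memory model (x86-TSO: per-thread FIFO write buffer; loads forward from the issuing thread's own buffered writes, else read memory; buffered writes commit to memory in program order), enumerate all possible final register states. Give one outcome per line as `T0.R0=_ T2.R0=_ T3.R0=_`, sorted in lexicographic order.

outcome vector order: (T0.R0,T2.R0,T3.R0)
|TSO outcomes| = 8

T0.R0=0 T2.R0=0 T3.R0=0
T0.R0=0 T2.R0=0 T3.R0=2
T0.R0=0 T2.R0=2 T3.R0=0
T0.R0=0 T2.R0=2 T3.R0=2
T0.R0=2 T2.R0=0 T3.R0=0
T0.R0=2 T2.R0=0 T3.R0=2
T0.R0=2 T2.R0=2 T3.R0=0
T0.R0=2 T2.R0=2 T3.R0=2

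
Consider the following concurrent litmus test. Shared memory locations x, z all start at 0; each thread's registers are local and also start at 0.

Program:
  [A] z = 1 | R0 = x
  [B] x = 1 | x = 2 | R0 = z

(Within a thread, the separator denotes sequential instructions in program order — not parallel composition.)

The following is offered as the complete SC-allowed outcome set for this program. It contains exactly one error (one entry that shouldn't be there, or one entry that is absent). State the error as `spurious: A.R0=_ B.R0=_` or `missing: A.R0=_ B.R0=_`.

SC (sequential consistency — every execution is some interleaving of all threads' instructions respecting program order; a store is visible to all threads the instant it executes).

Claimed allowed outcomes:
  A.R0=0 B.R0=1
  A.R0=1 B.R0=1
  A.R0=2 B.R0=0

missing: A.R0=2 B.R0=1

outcome vector order: (A.R0,B.R0)
[SC] allowed = {<0 1>; <1 1>; <2 0>; <2 1>}
SC∖claimed = {<2 1>}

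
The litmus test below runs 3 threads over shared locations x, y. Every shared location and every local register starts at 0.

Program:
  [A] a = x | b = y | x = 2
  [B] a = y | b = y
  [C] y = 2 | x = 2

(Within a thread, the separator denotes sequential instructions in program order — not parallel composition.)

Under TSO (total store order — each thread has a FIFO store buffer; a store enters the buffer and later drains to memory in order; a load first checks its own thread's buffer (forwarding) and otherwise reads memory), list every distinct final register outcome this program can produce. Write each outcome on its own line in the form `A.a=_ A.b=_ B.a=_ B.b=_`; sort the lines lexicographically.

A.a=0 A.b=0 B.a=0 B.b=0
A.a=0 A.b=0 B.a=0 B.b=2
A.a=0 A.b=0 B.a=2 B.b=2
A.a=0 A.b=2 B.a=0 B.b=0
A.a=0 A.b=2 B.a=0 B.b=2
A.a=0 A.b=2 B.a=2 B.b=2
A.a=2 A.b=2 B.a=0 B.b=0
A.a=2 A.b=2 B.a=0 B.b=2
A.a=2 A.b=2 B.a=2 B.b=2

outcome vector order: (A.a,A.b,B.a,B.b)
|TSO outcomes| = 9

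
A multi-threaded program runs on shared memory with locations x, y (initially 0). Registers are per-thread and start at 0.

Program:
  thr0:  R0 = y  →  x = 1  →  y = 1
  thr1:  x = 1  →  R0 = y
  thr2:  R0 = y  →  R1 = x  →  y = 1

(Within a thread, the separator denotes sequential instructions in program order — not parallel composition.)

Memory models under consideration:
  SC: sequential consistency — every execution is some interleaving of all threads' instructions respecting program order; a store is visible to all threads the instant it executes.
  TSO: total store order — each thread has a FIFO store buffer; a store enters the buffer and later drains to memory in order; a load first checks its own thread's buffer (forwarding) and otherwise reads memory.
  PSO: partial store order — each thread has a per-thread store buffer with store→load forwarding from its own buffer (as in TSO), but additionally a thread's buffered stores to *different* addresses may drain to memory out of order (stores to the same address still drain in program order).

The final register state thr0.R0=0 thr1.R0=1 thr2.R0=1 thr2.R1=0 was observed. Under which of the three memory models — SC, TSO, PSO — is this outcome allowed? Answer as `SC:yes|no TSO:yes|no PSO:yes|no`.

SC:no TSO:no PSO:yes

outcome vector order: (thr0.R0,thr1.R0,thr2.R0,thr2.R1)
SC: 10 outcomes — {<0 0 0 0> <0 0 0 1> <0 0 1 1> <0 1 0 0> <0 1 0 1> <0 1 1 1> <1 0 0 0> <1 0 0 1> <1 1 0 0> <1 1 0 1>}
TSO: 10 outcomes — {<0 0 0 0> <0 0 0 1> <0 0 1 1> <0 1 0 0> <0 1 0 1> <0 1 1 1> <1 0 0 0> <1 0 0 1> <1 1 0 0> <1 1 0 1>}
PSO: 12 outcomes — {<0 0 0 0> <0 0 0 1> <0 0 1 0> <0 0 1 1> <0 1 0 0> <0 1 0 1> <0 1 1 0> <0 1 1 1> <1 0 0 0> <1 0 0 1> <1 1 0 0> <1 1 0 1>}
target <0 1 1 0> ∈ {PSO}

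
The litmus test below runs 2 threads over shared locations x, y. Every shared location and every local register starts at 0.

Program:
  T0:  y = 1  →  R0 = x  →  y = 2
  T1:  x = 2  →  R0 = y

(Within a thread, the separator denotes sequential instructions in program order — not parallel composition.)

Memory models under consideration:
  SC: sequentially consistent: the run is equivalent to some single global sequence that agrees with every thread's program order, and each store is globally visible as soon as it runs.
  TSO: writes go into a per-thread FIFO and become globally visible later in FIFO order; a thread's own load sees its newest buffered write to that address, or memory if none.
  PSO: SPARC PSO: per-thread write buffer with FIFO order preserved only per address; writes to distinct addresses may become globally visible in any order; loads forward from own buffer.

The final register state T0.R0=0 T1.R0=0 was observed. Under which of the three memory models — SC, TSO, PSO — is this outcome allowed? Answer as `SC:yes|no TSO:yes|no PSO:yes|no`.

outcome vector order: (T0.R0,T1.R0)
SC: 5 outcomes — {01, 02, 20, 21, 22}
TSO: 6 outcomes — {00, 01, 02, 20, 21, 22}
PSO: 6 outcomes — {00, 01, 02, 20, 21, 22}
target 00 ∈ {TSO,PSO}

SC:no TSO:yes PSO:yes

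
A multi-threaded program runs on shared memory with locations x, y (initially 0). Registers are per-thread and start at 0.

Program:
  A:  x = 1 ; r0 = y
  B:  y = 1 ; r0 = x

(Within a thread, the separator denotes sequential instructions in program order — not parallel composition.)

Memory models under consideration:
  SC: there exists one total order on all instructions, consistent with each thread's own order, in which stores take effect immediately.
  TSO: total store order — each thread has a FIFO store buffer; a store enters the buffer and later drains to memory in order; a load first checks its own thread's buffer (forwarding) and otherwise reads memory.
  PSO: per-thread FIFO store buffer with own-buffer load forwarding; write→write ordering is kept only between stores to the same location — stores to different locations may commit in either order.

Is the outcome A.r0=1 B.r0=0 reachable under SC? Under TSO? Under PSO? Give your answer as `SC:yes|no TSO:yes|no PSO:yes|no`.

outcome vector order: (A.r0,B.r0)
[SC] allowed = {01 10 11}
[TSO] allowed = {00 01 10 11}
[PSO] allowed = {00 01 10 11}
target 10 ∈ {SC,TSO,PSO}

SC:yes TSO:yes PSO:yes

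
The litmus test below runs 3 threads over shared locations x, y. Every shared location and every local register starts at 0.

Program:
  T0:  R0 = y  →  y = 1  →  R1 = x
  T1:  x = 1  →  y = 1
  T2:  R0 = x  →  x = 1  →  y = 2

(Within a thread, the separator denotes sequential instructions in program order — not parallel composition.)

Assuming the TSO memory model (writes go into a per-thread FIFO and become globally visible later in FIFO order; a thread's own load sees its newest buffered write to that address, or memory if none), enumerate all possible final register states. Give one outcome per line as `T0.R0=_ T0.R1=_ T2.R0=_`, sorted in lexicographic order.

outcome vector order: (T0.R0,T0.R1,T2.R0)
|TSO outcomes| = 8

T0.R0=0 T0.R1=0 T2.R0=0
T0.R0=0 T0.R1=0 T2.R0=1
T0.R0=0 T0.R1=1 T2.R0=0
T0.R0=0 T0.R1=1 T2.R0=1
T0.R0=1 T0.R1=1 T2.R0=0
T0.R0=1 T0.R1=1 T2.R0=1
T0.R0=2 T0.R1=1 T2.R0=0
T0.R0=2 T0.R1=1 T2.R0=1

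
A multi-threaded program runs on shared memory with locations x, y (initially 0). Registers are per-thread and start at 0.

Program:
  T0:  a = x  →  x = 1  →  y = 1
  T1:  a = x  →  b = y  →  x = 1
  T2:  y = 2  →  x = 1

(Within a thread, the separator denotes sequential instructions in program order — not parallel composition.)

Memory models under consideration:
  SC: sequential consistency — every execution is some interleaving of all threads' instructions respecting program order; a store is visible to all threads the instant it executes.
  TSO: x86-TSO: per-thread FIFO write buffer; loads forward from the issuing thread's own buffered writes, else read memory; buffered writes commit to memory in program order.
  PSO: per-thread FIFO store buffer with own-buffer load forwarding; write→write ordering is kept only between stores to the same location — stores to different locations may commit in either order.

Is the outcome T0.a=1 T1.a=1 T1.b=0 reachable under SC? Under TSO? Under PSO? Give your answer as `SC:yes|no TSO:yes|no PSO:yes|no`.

outcome vector order: (T0.a,T1.a,T1.b)
under SC → 0/0/0 0/0/1 0/0/2 0/1/0 0/1/1 0/1/2 1/0/0 1/0/1 1/0/2 1/1/1 1/1/2
under TSO → 0/0/0 0/0/1 0/0/2 0/1/0 0/1/1 0/1/2 1/0/0 1/0/1 1/0/2 1/1/1 1/1/2
under PSO → 0/0/0 0/0/1 0/0/2 0/1/0 0/1/1 0/1/2 1/0/0 1/0/1 1/0/2 1/1/0 1/1/1 1/1/2
target 1/1/0 ∈ {PSO}

SC:no TSO:no PSO:yes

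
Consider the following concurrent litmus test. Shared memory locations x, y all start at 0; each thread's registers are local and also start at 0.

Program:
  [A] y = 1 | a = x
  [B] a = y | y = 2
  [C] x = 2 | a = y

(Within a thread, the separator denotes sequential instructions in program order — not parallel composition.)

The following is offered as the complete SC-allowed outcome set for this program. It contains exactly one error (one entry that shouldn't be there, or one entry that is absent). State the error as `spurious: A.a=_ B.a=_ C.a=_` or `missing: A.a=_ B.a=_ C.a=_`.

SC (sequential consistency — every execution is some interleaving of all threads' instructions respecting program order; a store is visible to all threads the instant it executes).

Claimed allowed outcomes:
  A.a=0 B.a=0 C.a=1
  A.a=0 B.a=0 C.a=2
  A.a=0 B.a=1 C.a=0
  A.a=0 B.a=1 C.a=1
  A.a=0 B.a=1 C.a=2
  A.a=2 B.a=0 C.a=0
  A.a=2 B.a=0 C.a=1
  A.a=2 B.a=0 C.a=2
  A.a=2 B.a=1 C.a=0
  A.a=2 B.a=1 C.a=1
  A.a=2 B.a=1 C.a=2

outcome vector order: (A.a,B.a,C.a)
under SC → <0 0 1> <0 0 2> <0 1 1> <0 1 2> <2 0 0> <2 0 1> <2 0 2> <2 1 0> <2 1 1> <2 1 2>
claimed∖SC = {<0 1 0>}

spurious: A.a=0 B.a=1 C.a=0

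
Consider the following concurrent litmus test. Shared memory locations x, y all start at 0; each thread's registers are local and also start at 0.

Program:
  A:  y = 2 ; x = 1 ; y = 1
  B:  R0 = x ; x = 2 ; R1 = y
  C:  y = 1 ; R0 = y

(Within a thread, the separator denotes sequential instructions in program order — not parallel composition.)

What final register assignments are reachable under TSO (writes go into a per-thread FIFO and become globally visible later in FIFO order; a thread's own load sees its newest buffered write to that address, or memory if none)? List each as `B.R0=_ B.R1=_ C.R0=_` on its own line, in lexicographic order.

outcome vector order: (B.R0,B.R1,C.R0)
|TSO outcomes| = 10

B.R0=0 B.R1=0 C.R0=1
B.R0=0 B.R1=0 C.R0=2
B.R0=0 B.R1=1 C.R0=1
B.R0=0 B.R1=1 C.R0=2
B.R0=0 B.R1=2 C.R0=1
B.R0=0 B.R1=2 C.R0=2
B.R0=1 B.R1=1 C.R0=1
B.R0=1 B.R1=1 C.R0=2
B.R0=1 B.R1=2 C.R0=1
B.R0=1 B.R1=2 C.R0=2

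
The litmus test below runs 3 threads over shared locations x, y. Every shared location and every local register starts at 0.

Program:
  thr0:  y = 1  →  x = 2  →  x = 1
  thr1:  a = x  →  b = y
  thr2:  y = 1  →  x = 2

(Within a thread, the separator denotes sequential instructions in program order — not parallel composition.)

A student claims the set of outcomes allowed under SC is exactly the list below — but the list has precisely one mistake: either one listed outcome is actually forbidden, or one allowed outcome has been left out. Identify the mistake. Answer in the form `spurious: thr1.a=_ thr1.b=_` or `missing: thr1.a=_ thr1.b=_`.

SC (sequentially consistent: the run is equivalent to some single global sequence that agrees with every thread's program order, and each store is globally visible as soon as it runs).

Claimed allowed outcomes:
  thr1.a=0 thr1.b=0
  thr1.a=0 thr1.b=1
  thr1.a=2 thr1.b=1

outcome vector order: (thr1.a,thr1.b)
SC: 4 outcomes — {00, 01, 11, 21}
SC∖claimed = {11}

missing: thr1.a=1 thr1.b=1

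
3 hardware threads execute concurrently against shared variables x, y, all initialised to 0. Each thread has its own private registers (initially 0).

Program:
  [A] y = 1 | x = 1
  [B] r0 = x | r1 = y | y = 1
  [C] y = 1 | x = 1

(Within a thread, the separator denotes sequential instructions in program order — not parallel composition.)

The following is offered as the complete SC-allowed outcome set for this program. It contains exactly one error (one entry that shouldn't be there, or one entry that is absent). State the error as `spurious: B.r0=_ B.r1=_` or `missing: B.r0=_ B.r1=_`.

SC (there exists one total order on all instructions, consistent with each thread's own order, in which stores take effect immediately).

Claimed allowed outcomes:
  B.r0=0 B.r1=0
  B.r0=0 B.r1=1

outcome vector order: (B.r0,B.r1)
under SC → (0,0) (0,1) (1,1)
SC∖claimed = {(1,1)}

missing: B.r0=1 B.r1=1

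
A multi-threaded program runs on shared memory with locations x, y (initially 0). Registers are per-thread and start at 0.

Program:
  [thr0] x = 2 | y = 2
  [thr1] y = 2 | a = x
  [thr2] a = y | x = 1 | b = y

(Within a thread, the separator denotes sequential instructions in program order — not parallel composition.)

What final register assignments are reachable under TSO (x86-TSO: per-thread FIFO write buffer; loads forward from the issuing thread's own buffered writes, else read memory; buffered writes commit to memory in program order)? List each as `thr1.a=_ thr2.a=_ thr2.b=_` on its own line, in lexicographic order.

thr1.a=0 thr2.a=0 thr2.b=0
thr1.a=0 thr2.a=0 thr2.b=2
thr1.a=0 thr2.a=2 thr2.b=2
thr1.a=1 thr2.a=0 thr2.b=0
thr1.a=1 thr2.a=0 thr2.b=2
thr1.a=1 thr2.a=2 thr2.b=2
thr1.a=2 thr2.a=0 thr2.b=0
thr1.a=2 thr2.a=0 thr2.b=2
thr1.a=2 thr2.a=2 thr2.b=2

outcome vector order: (thr1.a,thr2.a,thr2.b)
|TSO outcomes| = 9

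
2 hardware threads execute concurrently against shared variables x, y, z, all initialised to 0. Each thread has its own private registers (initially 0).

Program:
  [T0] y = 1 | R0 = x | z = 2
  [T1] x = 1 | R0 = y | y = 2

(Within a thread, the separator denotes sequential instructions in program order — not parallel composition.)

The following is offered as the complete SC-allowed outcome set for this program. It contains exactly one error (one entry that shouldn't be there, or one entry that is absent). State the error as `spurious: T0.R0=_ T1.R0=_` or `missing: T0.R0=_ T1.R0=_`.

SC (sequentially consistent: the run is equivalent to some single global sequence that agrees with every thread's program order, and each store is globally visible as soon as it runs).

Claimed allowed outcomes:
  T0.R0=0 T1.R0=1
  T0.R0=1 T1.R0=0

missing: T0.R0=1 T1.R0=1

outcome vector order: (T0.R0,T1.R0)
[SC] allowed = {<0 1>, <1 0>, <1 1>}
SC∖claimed = {<1 1>}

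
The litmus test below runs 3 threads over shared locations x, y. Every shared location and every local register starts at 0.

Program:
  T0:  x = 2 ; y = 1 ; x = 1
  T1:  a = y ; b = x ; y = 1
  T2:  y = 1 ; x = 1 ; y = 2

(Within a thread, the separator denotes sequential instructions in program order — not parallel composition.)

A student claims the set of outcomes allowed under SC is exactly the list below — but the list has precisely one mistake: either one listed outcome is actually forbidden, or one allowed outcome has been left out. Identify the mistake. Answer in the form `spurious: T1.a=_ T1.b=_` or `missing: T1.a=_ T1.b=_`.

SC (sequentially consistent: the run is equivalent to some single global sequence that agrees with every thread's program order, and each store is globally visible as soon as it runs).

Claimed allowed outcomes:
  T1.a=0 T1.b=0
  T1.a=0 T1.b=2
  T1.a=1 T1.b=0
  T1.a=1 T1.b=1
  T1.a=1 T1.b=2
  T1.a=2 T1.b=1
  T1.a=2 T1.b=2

outcome vector order: (T1.a,T1.b)
[SC] allowed = {0/0 0/1 0/2 1/0 1/1 1/2 2/1 2/2}
SC∖claimed = {0/1}

missing: T1.a=0 T1.b=1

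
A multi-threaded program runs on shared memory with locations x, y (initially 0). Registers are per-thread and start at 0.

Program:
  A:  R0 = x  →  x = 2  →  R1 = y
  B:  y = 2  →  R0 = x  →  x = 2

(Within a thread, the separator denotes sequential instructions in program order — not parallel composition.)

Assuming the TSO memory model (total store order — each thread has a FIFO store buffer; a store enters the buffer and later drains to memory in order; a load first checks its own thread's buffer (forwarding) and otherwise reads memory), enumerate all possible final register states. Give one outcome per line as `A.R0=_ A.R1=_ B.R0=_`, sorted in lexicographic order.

A.R0=0 A.R1=0 B.R0=0
A.R0=0 A.R1=0 B.R0=2
A.R0=0 A.R1=2 B.R0=0
A.R0=0 A.R1=2 B.R0=2
A.R0=2 A.R1=2 B.R0=0

outcome vector order: (A.R0,A.R1,B.R0)
|TSO outcomes| = 5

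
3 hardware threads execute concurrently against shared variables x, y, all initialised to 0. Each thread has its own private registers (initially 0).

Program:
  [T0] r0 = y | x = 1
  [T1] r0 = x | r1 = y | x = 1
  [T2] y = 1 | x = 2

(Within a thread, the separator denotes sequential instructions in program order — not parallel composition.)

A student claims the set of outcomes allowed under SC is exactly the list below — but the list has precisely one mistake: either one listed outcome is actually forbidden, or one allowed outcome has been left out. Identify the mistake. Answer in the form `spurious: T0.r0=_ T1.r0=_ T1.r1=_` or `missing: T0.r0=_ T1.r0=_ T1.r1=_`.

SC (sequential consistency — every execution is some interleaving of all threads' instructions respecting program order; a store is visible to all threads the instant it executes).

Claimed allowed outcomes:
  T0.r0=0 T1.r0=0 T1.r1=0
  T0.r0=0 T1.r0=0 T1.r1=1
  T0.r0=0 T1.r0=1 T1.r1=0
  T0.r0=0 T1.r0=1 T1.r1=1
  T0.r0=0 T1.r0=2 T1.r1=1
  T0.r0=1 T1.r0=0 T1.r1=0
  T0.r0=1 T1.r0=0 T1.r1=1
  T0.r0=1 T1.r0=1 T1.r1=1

missing: T0.r0=1 T1.r0=2 T1.r1=1

outcome vector order: (T0.r0,T1.r0,T1.r1)
SC: 9 outcomes — {0/0/0, 0/0/1, 0/1/0, 0/1/1, 0/2/1, 1/0/0, 1/0/1, 1/1/1, 1/2/1}
SC∖claimed = {1/2/1}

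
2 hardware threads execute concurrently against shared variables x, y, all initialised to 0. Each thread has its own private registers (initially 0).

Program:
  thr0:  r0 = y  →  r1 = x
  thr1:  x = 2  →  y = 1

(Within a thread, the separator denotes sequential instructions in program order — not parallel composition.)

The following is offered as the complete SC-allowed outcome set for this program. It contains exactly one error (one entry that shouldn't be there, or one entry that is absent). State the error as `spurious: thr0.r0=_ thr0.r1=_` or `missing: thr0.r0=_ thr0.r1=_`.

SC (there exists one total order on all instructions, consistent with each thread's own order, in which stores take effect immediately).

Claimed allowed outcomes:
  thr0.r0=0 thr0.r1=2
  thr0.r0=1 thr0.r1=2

outcome vector order: (thr0.r0,thr0.r1)
under SC → (0,0), (0,2), (1,2)
SC∖claimed = {(0,0)}

missing: thr0.r0=0 thr0.r1=0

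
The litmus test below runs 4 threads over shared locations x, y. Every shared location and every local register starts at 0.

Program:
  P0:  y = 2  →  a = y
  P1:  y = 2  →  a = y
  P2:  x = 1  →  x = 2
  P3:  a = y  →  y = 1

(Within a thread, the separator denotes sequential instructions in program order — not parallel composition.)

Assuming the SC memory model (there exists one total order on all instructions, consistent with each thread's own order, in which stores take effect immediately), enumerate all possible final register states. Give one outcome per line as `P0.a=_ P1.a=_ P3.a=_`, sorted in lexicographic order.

P0.a=1 P1.a=1 P3.a=0
P0.a=1 P1.a=1 P3.a=2
P0.a=1 P1.a=2 P3.a=0
P0.a=1 P1.a=2 P3.a=2
P0.a=2 P1.a=1 P3.a=0
P0.a=2 P1.a=1 P3.a=2
P0.a=2 P1.a=2 P3.a=0
P0.a=2 P1.a=2 P3.a=2

outcome vector order: (P0.a,P1.a,P3.a)
|SC outcomes| = 8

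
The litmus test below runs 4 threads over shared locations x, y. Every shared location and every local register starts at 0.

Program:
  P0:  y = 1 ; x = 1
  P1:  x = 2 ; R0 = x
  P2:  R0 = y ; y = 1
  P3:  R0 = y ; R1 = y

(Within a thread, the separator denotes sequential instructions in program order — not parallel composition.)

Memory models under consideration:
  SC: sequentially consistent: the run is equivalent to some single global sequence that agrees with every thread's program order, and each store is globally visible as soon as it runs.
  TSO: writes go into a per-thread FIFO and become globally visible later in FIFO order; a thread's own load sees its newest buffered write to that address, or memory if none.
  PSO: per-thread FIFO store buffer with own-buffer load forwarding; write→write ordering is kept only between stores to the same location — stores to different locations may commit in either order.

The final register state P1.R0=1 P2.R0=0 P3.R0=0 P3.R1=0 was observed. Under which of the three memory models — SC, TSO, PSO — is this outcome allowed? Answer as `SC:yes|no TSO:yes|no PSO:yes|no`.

SC:yes TSO:yes PSO:yes

outcome vector order: (P1.R0,P2.R0,P3.R0,P3.R1)
SC: 12 outcomes — {<1 0 0 0> <1 0 0 1> <1 0 1 1> <1 1 0 0> <1 1 0 1> <1 1 1 1> <2 0 0 0> <2 0 0 1> <2 0 1 1> <2 1 0 0> <2 1 0 1> <2 1 1 1>}
TSO: 12 outcomes — {<1 0 0 0> <1 0 0 1> <1 0 1 1> <1 1 0 0> <1 1 0 1> <1 1 1 1> <2 0 0 0> <2 0 0 1> <2 0 1 1> <2 1 0 0> <2 1 0 1> <2 1 1 1>}
PSO: 12 outcomes — {<1 0 0 0> <1 0 0 1> <1 0 1 1> <1 1 0 0> <1 1 0 1> <1 1 1 1> <2 0 0 0> <2 0 0 1> <2 0 1 1> <2 1 0 0> <2 1 0 1> <2 1 1 1>}
target <1 0 0 0> ∈ {SC,TSO,PSO}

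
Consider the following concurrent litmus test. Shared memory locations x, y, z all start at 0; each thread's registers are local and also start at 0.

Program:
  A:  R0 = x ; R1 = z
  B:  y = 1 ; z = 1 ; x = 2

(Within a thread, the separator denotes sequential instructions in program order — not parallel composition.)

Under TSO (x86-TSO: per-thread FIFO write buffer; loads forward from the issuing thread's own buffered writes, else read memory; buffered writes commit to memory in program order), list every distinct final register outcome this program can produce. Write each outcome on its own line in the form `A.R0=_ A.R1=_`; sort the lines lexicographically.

A.R0=0 A.R1=0
A.R0=0 A.R1=1
A.R0=2 A.R1=1

outcome vector order: (A.R0,A.R1)
|TSO outcomes| = 3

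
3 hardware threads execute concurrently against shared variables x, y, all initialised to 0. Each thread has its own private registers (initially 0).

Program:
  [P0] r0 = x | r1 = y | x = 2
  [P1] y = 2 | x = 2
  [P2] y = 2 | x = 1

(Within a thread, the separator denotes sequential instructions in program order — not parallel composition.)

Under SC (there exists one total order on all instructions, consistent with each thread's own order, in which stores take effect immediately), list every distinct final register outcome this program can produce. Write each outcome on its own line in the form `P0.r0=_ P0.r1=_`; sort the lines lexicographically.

outcome vector order: (P0.r0,P0.r1)
|SC outcomes| = 4

P0.r0=0 P0.r1=0
P0.r0=0 P0.r1=2
P0.r0=1 P0.r1=2
P0.r0=2 P0.r1=2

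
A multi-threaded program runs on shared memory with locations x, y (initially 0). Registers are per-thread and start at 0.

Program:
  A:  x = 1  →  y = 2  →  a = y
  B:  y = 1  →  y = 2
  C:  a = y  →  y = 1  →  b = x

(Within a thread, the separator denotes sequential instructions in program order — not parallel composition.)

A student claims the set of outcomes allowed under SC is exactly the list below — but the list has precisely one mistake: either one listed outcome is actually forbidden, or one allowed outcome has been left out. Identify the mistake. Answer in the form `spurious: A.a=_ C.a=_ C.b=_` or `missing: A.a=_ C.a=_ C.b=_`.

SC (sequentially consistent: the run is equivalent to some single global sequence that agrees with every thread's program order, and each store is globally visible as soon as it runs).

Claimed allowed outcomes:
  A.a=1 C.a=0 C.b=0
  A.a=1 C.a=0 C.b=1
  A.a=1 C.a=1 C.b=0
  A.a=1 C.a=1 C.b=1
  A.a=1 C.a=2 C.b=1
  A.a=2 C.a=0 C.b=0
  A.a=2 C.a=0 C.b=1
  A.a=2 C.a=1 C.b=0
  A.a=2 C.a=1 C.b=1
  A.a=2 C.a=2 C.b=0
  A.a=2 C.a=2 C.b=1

spurious: A.a=1 C.a=1 C.b=0

outcome vector order: (A.a,C.a,C.b)
SC: 10 outcomes — {(1,0,0) (1,0,1) (1,1,1) (1,2,1) (2,0,0) (2,0,1) (2,1,0) (2,1,1) (2,2,0) (2,2,1)}
claimed∖SC = {(1,1,0)}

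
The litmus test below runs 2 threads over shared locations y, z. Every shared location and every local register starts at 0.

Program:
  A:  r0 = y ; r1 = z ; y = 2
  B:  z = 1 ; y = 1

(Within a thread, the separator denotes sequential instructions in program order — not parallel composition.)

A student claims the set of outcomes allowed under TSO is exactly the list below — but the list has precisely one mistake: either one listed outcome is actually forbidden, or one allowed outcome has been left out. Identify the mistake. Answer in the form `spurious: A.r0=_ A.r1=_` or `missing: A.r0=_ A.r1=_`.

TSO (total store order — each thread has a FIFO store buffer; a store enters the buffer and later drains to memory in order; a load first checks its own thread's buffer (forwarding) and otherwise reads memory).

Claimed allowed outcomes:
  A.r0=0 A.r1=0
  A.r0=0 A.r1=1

outcome vector order: (A.r0,A.r1)
[TSO] allowed = {(0,0); (0,1); (1,1)}
TSO∖claimed = {(1,1)}

missing: A.r0=1 A.r1=1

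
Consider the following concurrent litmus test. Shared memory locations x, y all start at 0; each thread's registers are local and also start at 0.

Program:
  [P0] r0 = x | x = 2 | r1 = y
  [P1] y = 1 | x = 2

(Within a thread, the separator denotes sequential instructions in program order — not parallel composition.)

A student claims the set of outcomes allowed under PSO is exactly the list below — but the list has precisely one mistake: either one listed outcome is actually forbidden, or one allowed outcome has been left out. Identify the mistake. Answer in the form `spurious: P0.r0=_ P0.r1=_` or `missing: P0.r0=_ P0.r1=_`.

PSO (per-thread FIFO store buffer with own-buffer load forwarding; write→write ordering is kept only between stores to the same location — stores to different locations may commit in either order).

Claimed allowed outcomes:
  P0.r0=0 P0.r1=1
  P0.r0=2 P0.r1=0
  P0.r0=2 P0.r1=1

outcome vector order: (P0.r0,P0.r1)
under PSO → (0,0), (0,1), (2,0), (2,1)
PSO∖claimed = {(0,0)}

missing: P0.r0=0 P0.r1=0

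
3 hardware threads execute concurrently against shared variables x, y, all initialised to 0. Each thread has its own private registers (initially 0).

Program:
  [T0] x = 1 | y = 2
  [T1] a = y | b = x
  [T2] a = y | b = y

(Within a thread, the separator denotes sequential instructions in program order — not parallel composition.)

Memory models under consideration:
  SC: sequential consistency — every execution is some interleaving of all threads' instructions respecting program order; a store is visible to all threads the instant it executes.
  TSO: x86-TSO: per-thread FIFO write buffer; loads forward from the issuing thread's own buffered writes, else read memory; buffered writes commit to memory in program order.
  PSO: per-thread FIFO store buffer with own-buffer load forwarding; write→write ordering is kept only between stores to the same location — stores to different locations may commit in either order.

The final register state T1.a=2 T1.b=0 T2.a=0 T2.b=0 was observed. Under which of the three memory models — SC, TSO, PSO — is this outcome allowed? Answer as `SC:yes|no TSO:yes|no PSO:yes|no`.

SC:no TSO:no PSO:yes

outcome vector order: (T1.a,T1.b,T2.a,T2.b)
[SC] allowed = {(0,0,0,0), (0,0,0,2), (0,0,2,2), (0,1,0,0), (0,1,0,2), (0,1,2,2), (2,1,0,0), (2,1,0,2), (2,1,2,2)}
[TSO] allowed = {(0,0,0,0), (0,0,0,2), (0,0,2,2), (0,1,0,0), (0,1,0,2), (0,1,2,2), (2,1,0,0), (2,1,0,2), (2,1,2,2)}
[PSO] allowed = {(0,0,0,0), (0,0,0,2), (0,0,2,2), (0,1,0,0), (0,1,0,2), (0,1,2,2), (2,0,0,0), (2,0,0,2), (2,0,2,2), (2,1,0,0), (2,1,0,2), (2,1,2,2)}
target (2,0,0,0) ∈ {PSO}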